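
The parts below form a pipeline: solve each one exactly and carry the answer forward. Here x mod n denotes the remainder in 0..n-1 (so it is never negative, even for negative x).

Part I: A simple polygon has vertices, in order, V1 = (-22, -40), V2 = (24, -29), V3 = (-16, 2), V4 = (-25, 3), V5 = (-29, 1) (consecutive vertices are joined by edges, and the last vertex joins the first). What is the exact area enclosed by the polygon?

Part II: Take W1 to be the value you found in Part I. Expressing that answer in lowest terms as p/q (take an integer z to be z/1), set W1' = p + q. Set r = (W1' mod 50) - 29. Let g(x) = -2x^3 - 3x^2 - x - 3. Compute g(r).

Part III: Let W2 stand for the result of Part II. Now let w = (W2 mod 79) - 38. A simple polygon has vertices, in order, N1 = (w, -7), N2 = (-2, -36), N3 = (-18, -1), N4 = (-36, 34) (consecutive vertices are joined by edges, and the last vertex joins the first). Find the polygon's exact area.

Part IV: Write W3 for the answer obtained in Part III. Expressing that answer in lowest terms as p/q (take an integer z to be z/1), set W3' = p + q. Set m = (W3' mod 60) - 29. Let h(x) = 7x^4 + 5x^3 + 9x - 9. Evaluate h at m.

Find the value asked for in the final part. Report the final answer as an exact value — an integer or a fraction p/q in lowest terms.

946704

Part I: cross terms: (-22*-29 - 24*-40)=1598, (24*2 - -16*-29)=-416, (-16*3 - -25*2)=2, (-25*1 - -29*3)=62, (-29*-40 - -22*1)=1182; twice the area = |2428| = 2428; area = 1214; answer 1214
Part II: W1 = 1214; threaded value p + q = 1215; r = -14; -2*(-14)^3 - 3*(-14)^2 - 1*(-14)^1 - 3 = (5488) + (-588) + (14) + (-3) = 4911; answer 4911
Part III: W2 = 4911; w = -25; cross terms: (-25*-36 - -2*-7)=886, (-2*-1 - -18*-36)=-646, (-18*34 - -36*-1)=-648, (-36*-7 - -25*34)=1102; twice the area = |694| = 694; area = 347; answer 347
Part IV: W3 = 347; threaded value p + q = 348; m = 19; 7*(19)^4 + 5*(19)^3 + 9*(19)^1 - 9 = (912247) + (34295) + (171) + (-9) = 946704; answer 946704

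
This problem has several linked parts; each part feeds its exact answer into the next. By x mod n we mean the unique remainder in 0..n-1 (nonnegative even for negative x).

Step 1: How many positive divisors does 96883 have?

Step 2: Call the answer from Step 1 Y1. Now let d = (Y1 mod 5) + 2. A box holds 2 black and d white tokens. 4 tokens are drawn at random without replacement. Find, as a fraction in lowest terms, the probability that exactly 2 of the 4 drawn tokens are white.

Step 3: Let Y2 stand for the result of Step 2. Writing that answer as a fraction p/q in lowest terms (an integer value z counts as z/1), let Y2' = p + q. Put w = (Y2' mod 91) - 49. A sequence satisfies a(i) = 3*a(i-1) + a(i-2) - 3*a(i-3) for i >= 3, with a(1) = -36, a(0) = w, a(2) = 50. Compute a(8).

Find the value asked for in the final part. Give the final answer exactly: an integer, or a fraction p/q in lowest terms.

73760

Step 1: 96883 = 17 * 41 * 139; number of divisors = (1+1) * (1+1) * (1+1) = 8; answer 8
Step 2: Y1 = 8; d = 5; total draws C(7,4) = 35; favorable C(5,2)*C(2,2) = 10; P = 2/7; answer 2/7
Step 3: Y2 = 2/7; threaded value p + q = 9; w = -40; a(3) = 3*(50) + 1*(-36) - 3*(-40) = 234; iterating: a(3)=234, a(4)=860, a(5)=2664, a(6)=8150, a(7)=24534, a(8)=73760; answer 73760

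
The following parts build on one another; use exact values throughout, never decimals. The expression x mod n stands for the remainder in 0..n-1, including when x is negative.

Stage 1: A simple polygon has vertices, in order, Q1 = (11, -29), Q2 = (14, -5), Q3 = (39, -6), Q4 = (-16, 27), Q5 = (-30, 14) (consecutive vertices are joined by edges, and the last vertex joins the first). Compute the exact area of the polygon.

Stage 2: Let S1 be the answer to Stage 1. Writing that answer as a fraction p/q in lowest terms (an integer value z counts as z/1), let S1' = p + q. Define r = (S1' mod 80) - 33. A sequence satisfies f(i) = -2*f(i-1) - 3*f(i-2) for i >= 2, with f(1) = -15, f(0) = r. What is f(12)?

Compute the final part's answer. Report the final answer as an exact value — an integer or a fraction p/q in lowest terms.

Stage 1: cross terms: (11*-5 - 14*-29)=351, (14*-6 - 39*-5)=111, (39*27 - -16*-6)=957, (-16*14 - -30*27)=586, (-30*-29 - 11*14)=716; twice the area = |2721| = 2721; area = 2721/2; answer 2721/2
Stage 2: S1 = 2721/2; threaded value p + q = 2723; r = -30; f(2) = -2*(-15) - 3*(-30) = 120; iterating: f(2)=120, f(3)=-195, f(4)=30, f(5)=525, f(6)=-1140, f(7)=705, f(8)=2010, f(9)=-6135, f(10)=6240, f(11)=5925, f(12)=-30570; answer -30570

-30570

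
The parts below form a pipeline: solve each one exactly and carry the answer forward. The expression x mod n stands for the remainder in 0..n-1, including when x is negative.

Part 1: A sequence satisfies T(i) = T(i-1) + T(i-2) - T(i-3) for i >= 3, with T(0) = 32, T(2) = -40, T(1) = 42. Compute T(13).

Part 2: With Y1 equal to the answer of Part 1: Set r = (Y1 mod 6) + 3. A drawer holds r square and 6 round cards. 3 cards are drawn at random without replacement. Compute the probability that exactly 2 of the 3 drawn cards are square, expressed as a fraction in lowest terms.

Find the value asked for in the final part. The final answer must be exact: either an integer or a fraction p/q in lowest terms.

Part 1: T(3) = 1*(-40) + 1*(42) - 1*(32) = -30; iterating: T(3)=-30, T(4)=-112, T(5)=-102, T(6)=-184, T(7)=-174, T(8)=-256, T(9)=-246, T(10)=-328, T(11)=-318, T(12)=-400, T(13)=-390; answer -390
Part 2: Y1 = -390; r = 3; total draws C(9,3) = 84; favorable C(3,2)*C(6,1) = 18; P = 3/14; answer 3/14

3/14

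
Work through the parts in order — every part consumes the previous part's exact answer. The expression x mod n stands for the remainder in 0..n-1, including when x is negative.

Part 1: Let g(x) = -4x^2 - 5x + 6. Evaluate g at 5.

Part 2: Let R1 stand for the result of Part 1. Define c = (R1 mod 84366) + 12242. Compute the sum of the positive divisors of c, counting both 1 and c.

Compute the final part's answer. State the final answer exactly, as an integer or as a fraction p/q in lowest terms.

142272

Part 1: -4*(5)^2 - 5*(5)^1 + 6 = (-100) + (-25) + (6) = -119; answer -119
Part 2: R1 = -119; c = 96489; 96489 = 3^2 * 71 * 151; sigma = (1 + 3 + 9) * (1 + 71) * (1 + 151) = 13 * 72 * 152 = 142272; answer 142272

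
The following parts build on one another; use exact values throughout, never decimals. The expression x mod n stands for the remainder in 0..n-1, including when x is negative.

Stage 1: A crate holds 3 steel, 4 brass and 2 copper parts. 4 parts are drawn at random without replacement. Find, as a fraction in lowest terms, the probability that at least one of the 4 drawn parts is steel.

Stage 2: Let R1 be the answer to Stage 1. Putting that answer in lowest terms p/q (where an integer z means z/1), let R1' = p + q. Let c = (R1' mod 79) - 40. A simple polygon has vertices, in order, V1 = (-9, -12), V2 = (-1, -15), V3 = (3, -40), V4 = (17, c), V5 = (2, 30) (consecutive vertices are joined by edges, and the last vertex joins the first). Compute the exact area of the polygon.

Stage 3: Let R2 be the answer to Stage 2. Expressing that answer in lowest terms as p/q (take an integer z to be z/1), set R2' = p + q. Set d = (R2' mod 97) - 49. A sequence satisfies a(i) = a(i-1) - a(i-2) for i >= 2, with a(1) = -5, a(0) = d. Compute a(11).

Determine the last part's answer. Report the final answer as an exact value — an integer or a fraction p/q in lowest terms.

-17

Stage 1: total draws C(9,4) = 126; complement C(6,4) = 15; favorable 126 - 15 = 111; P = 37/42; answer 37/42
Stage 2: R1 = 37/42; threaded value p + q = 79; c = -40; cross terms: (-9*-15 - -1*-12)=123, (-1*-40 - 3*-15)=85, (3*-40 - 17*-40)=560, (17*30 - 2*-40)=590, (2*-12 - -9*30)=246; twice the area = |1604| = 1604; area = 802; answer 802
Stage 3: R2 = 802; threaded value p + q = 803; d = -22; a(2) = 1*(-5) - 1*(-22) = 17; iterating: a(2)=17, a(3)=22, a(4)=5, a(5)=-17, a(6)=-22, a(7)=-5, a(8)=17, a(9)=22, a(10)=5, a(11)=-17; answer -17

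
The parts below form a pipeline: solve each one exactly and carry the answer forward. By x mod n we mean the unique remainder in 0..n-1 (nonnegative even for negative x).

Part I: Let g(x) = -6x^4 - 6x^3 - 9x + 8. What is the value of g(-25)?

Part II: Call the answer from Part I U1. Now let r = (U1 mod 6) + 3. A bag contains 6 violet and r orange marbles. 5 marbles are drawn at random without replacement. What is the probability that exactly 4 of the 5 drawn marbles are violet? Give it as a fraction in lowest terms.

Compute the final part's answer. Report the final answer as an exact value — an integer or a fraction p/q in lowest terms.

Part I: -6*(-25)^4 - 6*(-25)^3 - 9*(-25)^1 + 8 = (-2343750) + (93750) + (225) + (8) = -2249767; answer -2249767
Part II: U1 = -2249767; r = 8; total draws C(14,5) = 2002; favorable C(6,4)*C(8,1) = 120; P = 60/1001; answer 60/1001

60/1001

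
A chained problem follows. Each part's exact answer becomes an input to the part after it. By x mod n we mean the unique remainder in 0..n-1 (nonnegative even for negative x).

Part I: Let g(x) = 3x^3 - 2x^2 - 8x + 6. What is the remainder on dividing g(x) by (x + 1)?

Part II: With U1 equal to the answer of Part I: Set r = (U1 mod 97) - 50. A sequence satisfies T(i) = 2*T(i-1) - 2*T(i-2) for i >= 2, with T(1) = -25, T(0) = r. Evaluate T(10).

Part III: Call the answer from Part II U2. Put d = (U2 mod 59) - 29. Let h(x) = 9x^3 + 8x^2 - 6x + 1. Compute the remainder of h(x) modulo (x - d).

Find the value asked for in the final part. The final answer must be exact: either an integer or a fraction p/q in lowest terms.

Part I: remainder = value at the root: 3*(-1)^3 - 2*(-1)^2 - 8*(-1)^1 + 6 = (-3) + (-2) + (8) + (6) = 9; answer 9
Part II: U1 = 9; r = -41; T(2) = 2*(-25) - 2*(-41) = 32; iterating: T(2)=32, T(3)=114, T(4)=164, T(5)=100, T(6)=-128, T(7)=-456, T(8)=-656, T(9)=-400, T(10)=512; answer 512
Part III: U2 = 512; d = 11; remainder = value at the root: 9*(11)^3 + 8*(11)^2 - 6*(11)^1 + 1 = (11979) + (968) + (-66) + (1) = 12882; answer 12882

12882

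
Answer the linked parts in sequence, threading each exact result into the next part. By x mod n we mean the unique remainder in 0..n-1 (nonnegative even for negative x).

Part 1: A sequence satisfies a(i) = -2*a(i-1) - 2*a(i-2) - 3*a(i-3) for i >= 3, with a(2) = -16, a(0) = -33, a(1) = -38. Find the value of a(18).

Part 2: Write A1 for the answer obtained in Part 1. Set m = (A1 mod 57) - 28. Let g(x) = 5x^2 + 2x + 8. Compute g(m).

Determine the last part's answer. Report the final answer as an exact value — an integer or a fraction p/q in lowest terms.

2607

Part 1: a(3) = -2*(-16) - 2*(-38) - 3*(-33) = 207; iterating: a(3)=207, a(4)=-268, a(5)=170, a(6)=-425, a(7)=1314, a(8)=-2288, a(9)=3223, a(10)=-5812, a(11)=12042, a(12)=-22129, a(13)=37610, a(14)=-67088, a(15)=125343, a(16)=-229340, a(17)=409258, a(18)=-735865; answer -735865
Part 2: A1 = -735865; m = -23; 5*(-23)^2 + 2*(-23)^1 + 8 = (2645) + (-46) + (8) = 2607; answer 2607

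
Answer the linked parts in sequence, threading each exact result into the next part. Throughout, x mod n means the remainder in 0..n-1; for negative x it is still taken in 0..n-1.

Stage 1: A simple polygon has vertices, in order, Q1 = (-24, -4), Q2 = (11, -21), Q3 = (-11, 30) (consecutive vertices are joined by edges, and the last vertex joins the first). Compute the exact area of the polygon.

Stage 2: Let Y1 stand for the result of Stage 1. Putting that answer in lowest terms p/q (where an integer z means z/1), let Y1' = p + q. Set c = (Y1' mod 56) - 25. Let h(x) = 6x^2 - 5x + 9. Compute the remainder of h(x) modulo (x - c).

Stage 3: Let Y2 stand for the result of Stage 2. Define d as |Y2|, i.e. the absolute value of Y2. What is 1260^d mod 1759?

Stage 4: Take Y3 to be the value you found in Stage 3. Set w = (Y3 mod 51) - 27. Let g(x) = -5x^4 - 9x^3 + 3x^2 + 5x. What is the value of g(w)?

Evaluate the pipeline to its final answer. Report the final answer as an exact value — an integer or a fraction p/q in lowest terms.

Stage 1: cross terms: (-24*-21 - 11*-4)=548, (11*30 - -11*-21)=99, (-11*-4 - -24*30)=764; twice the area = |1411| = 1411; area = 1411/2; answer 1411/2
Stage 2: Y1 = 1411/2; threaded value p + q = 1413; c = -12; remainder = value at the root: 6*(-12)^2 - 5*(-12)^1 + 9 = (864) + (60) + (9) = 933; answer 933
Stage 3: Y2 = 933; d = 933; squarings mod 1759: 1260^1=1260, 1260^2=982, 1260^4=392, 1260^8=631, 1260^16=627, 1260^32=872, 1260^64=496, 1260^128=1515, 1260^256=1489, 1260^512=781; 1260^933 = 1260^1 * 1260^4 * 1260^32 * 1260^128 * 1260^256 * 1260^512 = 1706 (mod 1759); answer 1706
Stage 4: Y3 = 1706; w = -4; -5*(-4)^4 - 9*(-4)^3 + 3*(-4)^2 + 5*(-4)^1 = (-1280) + (576) + (48) + (-20) = -676; answer -676

-676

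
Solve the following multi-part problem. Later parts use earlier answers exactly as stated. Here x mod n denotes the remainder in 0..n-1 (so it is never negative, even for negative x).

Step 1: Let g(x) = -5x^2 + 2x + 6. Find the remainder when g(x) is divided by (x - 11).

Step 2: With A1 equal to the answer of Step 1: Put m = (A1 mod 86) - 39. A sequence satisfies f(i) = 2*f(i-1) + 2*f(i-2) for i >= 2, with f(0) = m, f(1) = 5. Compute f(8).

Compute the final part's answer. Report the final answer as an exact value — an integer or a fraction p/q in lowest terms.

Step 1: remainder = value at the root: -5*(11)^2 + 2*(11)^1 + 6 = (-605) + (22) + (6) = -577; answer -577
Step 2: A1 = -577; m = -14; f(2) = 2*(5) + 2*(-14) = -18; iterating: f(2)=-18, f(3)=-26, f(4)=-88, f(5)=-228, f(6)=-632, f(7)=-1720, f(8)=-4704; answer -4704

-4704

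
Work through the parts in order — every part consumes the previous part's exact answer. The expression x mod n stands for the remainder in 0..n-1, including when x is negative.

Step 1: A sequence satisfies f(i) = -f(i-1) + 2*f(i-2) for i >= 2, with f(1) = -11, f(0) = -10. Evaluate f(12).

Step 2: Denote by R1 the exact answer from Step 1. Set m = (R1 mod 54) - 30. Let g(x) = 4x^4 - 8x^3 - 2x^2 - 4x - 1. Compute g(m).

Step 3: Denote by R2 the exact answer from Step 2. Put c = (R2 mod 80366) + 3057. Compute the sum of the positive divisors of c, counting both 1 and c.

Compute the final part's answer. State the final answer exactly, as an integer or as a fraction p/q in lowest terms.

164184

Step 1: f(2) = -1*(-11) + 2*(-10) = -9; iterating: f(2)=-9, f(3)=-13, f(4)=-5, f(5)=-21, f(6)=11, f(7)=-53, f(8)=75, f(9)=-181, f(10)=331, f(11)=-693, f(12)=1355; answer 1355
Step 2: R1 = 1355; m = -25; 4*(-25)^4 - 8*(-25)^3 - 2*(-25)^2 - 4*(-25)^1 - 1 = (1562500) + (125000) + (-1250) + (100) + (-1) = 1686349; answer 1686349
Step 3: R2 = 1686349; c = 82086; 82086 = 2 * 3 * 13681; sigma = (1 + 2) * (1 + 3) * (1 + 13681) = 3 * 4 * 13682 = 164184; answer 164184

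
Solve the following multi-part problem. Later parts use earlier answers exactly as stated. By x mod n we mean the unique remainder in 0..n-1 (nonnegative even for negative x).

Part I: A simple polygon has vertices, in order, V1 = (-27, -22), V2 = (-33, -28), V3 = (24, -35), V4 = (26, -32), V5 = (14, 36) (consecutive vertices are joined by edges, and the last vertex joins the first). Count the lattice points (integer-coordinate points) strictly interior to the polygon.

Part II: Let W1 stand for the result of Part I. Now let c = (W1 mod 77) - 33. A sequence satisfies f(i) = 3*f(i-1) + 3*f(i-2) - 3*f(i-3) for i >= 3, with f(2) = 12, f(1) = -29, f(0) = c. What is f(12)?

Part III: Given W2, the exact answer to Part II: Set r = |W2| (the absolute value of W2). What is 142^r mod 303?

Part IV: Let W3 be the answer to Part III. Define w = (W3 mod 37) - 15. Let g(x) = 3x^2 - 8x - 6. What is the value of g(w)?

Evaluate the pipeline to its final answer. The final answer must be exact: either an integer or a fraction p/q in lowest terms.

Part I: cross terms: (-27*-28 - -33*-22)=30, (-33*-35 - 24*-28)=1827, (24*-32 - 26*-35)=142, (26*36 - 14*-32)=1384, (14*-22 - -27*36)=664; twice the area = |4047| = 4047; area = 4047/2; boundary points = 6 + 1 + 1 + 4 + 1 = 13; strictly interior points = area - boundary/2 + 1 = 2018; answer 2018
Part II: W1 = 2018; c = -17; f(3) = 3*(12) + 3*(-29) - 3*(-17) = 0; iterating: f(3)=0, f(4)=123, f(5)=333, f(6)=1368, f(7)=4734, f(8)=17307, f(9)=62019, f(10)=223776, f(11)=805464, f(12)=2901663; answer 2901663
Part III: W2 = 2901663; r = 2901663; squarings mod 303: 142^1=142, 142^2=166, 142^4=286, 142^8=289, 142^16=196, 142^32=238, 142^64=286, 142^128=289, 142^256=196, 142^512=238, 142^1024=286, 142^2048=289, 142^4096=196, 142^8192=238, 142^16384=286, 142^32768=289, 142^65536=196, 142^131072=238, 142^262144=286, 142^524288=289, 142^1048576=196, 142^2097152=238; 142^2901663 = 142^1 * 142^2 * 142^4 * 142^8 * 142^16 * 142^128 * 142^512 * 142^1024 * 142^16384 * 142^262144 * 142^524288 * 142^2097152 = 241 (mod 303); answer 241
Part IV: W3 = 241; w = 4; 3*(4)^2 - 8*(4)^1 - 6 = (48) + (-32) + (-6) = 10; answer 10

10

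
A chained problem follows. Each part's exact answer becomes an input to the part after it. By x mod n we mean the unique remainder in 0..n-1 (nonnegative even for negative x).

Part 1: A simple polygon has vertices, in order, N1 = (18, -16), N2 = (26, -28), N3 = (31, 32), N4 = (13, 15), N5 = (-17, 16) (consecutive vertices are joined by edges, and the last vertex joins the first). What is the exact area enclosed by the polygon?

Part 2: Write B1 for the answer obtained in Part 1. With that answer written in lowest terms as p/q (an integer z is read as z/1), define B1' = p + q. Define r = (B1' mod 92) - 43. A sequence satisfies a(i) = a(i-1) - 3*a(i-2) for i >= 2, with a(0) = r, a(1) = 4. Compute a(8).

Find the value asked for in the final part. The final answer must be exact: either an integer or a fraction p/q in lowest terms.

Part 1: cross terms: (18*-28 - 26*-16)=-88, (26*32 - 31*-28)=1700, (31*15 - 13*32)=49, (13*16 - -17*15)=463, (-17*-16 - 18*16)=-16; twice the area = |2108| = 2108; area = 1054; answer 1054
Part 2: B1 = 1054; threaded value p + q = 1055; r = 0; a(2) = 1*(4) - 3*(0) = 4; iterating: a(2)=4, a(3)=-8, a(4)=-20, a(5)=4, a(6)=64, a(7)=52, a(8)=-140; answer -140

-140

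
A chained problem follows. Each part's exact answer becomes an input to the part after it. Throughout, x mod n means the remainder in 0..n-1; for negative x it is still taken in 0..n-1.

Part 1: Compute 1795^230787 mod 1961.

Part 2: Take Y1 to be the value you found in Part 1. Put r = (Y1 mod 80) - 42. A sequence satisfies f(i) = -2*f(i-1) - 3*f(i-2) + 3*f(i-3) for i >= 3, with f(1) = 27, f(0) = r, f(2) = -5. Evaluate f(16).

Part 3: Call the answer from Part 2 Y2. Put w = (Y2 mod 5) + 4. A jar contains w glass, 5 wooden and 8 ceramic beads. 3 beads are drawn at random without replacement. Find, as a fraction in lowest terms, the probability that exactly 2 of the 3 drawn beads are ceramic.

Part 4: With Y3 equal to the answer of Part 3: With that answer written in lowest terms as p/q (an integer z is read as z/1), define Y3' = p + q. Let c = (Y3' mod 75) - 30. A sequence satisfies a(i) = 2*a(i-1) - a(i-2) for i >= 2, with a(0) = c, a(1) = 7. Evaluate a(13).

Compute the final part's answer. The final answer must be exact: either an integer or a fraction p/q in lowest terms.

Part 1: squarings mod 1961: 1795^1=1795, 1795^2=102, 1795^4=599, 1795^8=1899, 1795^16=1883, 1795^32=201, 1795^64=1181, 1795^128=490, 1795^256=858, 1795^512=789, 1795^1024=884, 1795^2048=978, 1795^4096=1477, 1795^8192=897, 1795^16384=599, 1795^32768=1899, 1795^65536=1883, 1795^131072=201; 1795^230787 = 1795^1 * 1795^2 * 1795^128 * 1795^256 * 1795^1024 * 1795^32768 * 1795^65536 * 1795^131072 = 808 (mod 1961); answer 808
Part 2: Y1 = 808; r = -34; f(3) = -2*(-5) - 3*(27) + 3*(-34) = -173; iterating: f(3)=-173, f(4)=442, f(5)=-380, f(6)=-1085, f(7)=4636, f(8)=-7157, f(9)=-2849, f(10)=41077, f(11)=-95078, f(12)=58378, f(13)=291709, f(14)=-1043786, f(15)=1387579, f(16)=1231327; answer 1231327
Part 3: Y2 = 1231327; w = 6; total draws C(19,3) = 969; favorable C(8,2)*C(11,1) = 308; P = 308/969; answer 308/969
Part 4: Y3 = 308/969; threaded value p + q = 1277; c = -28; a(2) = 2*(7) - 1*(-28) = 42; iterating: a(2)=42, a(3)=77, a(4)=112, a(5)=147, a(6)=182, a(7)=217, a(8)=252, a(9)=287, a(10)=322, a(11)=357, a(12)=392, a(13)=427; answer 427

427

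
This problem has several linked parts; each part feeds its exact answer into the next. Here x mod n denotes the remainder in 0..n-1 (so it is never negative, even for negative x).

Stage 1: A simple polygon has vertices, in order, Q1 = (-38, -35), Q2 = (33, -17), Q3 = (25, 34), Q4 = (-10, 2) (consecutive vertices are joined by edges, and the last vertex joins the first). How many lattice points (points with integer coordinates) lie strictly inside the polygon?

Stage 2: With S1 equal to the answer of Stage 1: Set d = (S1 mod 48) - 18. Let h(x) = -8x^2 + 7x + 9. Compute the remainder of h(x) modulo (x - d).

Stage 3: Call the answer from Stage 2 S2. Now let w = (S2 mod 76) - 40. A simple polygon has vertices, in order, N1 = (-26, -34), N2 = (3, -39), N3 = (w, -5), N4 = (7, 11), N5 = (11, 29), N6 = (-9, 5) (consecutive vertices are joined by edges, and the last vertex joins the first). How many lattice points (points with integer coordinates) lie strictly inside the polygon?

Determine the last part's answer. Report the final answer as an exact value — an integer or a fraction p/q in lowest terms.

Stage 1: cross terms: (-38*-17 - 33*-35)=1801, (33*34 - 25*-17)=1547, (25*2 - -10*34)=390, (-10*-35 - -38*2)=426; twice the area = |4164| = 4164; area = 2082; boundary points = 1 + 1 + 1 + 1 = 4; strictly interior points = area - boundary/2 + 1 = 2081; answer 2081
Stage 2: S1 = 2081; d = -1; remainder = value at the root: -8*(-1)^2 + 7*(-1)^1 + 9 = (-8) + (-7) + (9) = -6; answer -6
Stage 3: S2 = -6; w = 30; cross terms: (-26*-39 - 3*-34)=1116, (3*-5 - 30*-39)=1155, (30*11 - 7*-5)=365, (7*29 - 11*11)=82, (11*5 - -9*29)=316, (-9*-34 - -26*5)=436; twice the area = |3470| = 3470; area = 1735; boundary points = 1 + 1 + 1 + 2 + 4 + 1 = 10; strictly interior points = area - boundary/2 + 1 = 1731; answer 1731

1731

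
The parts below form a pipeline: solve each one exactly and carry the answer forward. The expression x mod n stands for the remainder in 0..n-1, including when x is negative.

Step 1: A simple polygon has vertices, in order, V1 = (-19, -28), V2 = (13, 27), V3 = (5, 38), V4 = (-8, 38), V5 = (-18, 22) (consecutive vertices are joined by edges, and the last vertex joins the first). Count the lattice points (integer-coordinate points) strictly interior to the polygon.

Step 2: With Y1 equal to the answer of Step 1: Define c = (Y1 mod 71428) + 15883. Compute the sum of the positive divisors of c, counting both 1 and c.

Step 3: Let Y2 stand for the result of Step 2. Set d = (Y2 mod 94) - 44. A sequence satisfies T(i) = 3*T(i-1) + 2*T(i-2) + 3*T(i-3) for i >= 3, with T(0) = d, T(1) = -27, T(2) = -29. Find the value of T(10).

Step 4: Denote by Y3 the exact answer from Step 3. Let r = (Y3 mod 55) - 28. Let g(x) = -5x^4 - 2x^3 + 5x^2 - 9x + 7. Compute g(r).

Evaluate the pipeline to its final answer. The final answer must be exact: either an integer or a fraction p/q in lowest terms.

Step 1: cross terms: (-19*27 - 13*-28)=-149, (13*38 - 5*27)=359, (5*38 - -8*38)=494, (-8*22 - -18*38)=508, (-18*-28 - -19*22)=922; twice the area = |2134| = 2134; area = 1067; boundary points = 1 + 1 + 13 + 2 + 1 = 18; strictly interior points = area - boundary/2 + 1 = 1059; answer 1059
Step 2: Y1 = 1059; c = 16942; 16942 = 2 * 43 * 197; sigma = (1 + 2) * (1 + 43) * (1 + 197) = 3 * 44 * 198 = 26136; answer 26136
Step 3: Y2 = 26136; d = -40; T(3) = 3*(-29) + 2*(-27) + 3*(-40) = -261; iterating: T(3)=-261, T(4)=-922, T(5)=-3375, T(6)=-12752, T(7)=-47772, T(8)=-178945, T(9)=-670635, T(10)=-2513111; answer -2513111
Step 4: Y3 = -2513111; r = -24; -5*(-24)^4 - 2*(-24)^3 + 5*(-24)^2 - 9*(-24)^1 + 7 = (-1658880) + (27648) + (2880) + (216) + (7) = -1628129; answer -1628129

-1628129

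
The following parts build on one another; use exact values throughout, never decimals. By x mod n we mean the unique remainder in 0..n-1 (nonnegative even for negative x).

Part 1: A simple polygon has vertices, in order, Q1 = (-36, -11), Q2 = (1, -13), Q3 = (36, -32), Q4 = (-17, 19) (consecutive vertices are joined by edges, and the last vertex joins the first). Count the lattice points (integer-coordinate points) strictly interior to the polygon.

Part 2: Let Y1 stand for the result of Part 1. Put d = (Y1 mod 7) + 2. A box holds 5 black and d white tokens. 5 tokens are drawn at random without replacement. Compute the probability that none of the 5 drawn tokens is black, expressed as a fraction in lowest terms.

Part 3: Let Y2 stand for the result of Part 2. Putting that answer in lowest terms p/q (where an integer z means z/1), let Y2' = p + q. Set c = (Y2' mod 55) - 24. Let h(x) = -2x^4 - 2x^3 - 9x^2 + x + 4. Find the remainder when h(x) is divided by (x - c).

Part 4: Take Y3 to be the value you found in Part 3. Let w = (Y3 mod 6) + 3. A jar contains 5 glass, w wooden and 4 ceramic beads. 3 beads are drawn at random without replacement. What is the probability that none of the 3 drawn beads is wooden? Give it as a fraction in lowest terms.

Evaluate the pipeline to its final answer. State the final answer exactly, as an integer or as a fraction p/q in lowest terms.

3/20

Part 1: cross terms: (-36*-13 - 1*-11)=479, (1*-32 - 36*-13)=436, (36*19 - -17*-32)=140, (-17*-11 - -36*19)=871; twice the area = |1926| = 1926; area = 963; boundary points = 1 + 1 + 1 + 1 = 4; strictly interior points = area - boundary/2 + 1 = 962; answer 962
Part 2: Y1 = 962; d = 5; total draws C(10,5) = 252; favorable C(5,5) = 1; P = 1/252; answer 1/252
Part 3: Y2 = 1/252; threaded value p + q = 253; c = 9; remainder = value at the root: -2*(9)^4 - 2*(9)^3 - 9*(9)^2 + 1*(9)^1 + 4 = (-13122) + (-1458) + (-729) + (9) + (4) = -15296; answer -15296
Part 4: Y3 = -15296; w = 7; total draws C(16,3) = 560; favorable C(9,3) = 84; P = 3/20; answer 3/20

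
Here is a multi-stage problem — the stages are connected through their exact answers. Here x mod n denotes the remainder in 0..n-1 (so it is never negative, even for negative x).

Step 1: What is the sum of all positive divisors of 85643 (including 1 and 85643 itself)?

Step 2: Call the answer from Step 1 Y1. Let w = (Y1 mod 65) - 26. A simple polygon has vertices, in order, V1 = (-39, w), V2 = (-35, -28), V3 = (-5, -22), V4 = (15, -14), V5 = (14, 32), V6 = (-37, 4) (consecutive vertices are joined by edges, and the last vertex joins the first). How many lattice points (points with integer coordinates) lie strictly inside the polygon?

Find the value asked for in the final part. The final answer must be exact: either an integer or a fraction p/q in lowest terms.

2078

Step 1: 85643 is prime, so its only divisors are 1 and 85643; sigma = 1 + 85643 = 85644; answer 85644
Step 2: Y1 = 85644; w = 13; cross terms: (-39*-28 - -35*13)=1547, (-35*-22 - -5*-28)=630, (-5*-14 - 15*-22)=400, (15*32 - 14*-14)=676, (14*4 - -37*32)=1240, (-37*13 - -39*4)=-325; twice the area = |4168| = 4168; area = 2084; boundary points = 1 + 6 + 4 + 1 + 1 + 1 = 14; strictly interior points = area - boundary/2 + 1 = 2078; answer 2078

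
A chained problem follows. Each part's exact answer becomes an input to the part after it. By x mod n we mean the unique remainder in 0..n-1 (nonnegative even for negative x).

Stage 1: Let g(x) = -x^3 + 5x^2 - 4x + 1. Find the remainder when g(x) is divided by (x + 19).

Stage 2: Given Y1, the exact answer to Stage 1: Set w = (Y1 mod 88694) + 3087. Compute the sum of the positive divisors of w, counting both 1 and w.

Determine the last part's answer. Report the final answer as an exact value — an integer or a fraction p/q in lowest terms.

20706

Stage 1: remainder = value at the root: -1*(-19)^3 + 5*(-19)^2 - 4*(-19)^1 + 1 = (6859) + (1805) + (76) + (1) = 8741; answer 8741
Stage 2: Y1 = 8741; w = 11828; 11828 = 2^2 * 2957; sigma = (1 + 2 + 4) * (1 + 2957) = 7 * 2958 = 20706; answer 20706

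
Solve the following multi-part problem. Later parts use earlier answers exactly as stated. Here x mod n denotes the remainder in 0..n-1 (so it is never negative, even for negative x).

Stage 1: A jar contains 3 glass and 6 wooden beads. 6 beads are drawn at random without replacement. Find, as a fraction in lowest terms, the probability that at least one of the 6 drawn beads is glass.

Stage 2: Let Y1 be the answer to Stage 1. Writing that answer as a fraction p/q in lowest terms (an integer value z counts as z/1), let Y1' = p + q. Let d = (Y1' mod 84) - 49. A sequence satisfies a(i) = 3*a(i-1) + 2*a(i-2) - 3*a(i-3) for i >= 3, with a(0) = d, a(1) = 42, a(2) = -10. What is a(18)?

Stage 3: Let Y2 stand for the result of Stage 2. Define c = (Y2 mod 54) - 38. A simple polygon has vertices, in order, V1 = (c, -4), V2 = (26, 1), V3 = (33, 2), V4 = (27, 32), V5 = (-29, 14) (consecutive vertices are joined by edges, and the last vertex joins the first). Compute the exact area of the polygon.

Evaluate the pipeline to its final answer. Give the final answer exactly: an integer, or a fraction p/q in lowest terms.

2859/2

Stage 1: total draws C(9,6) = 84; complement C(6,6) = 1; favorable 84 - 1 = 83; P = 83/84; answer 83/84
Stage 2: Y1 = 83/84; threaded value p + q = 167; d = 34; a(3) = 3*(-10) + 2*(42) - 3*(34) = -48; iterating: a(3)=-48, a(4)=-290, a(5)=-936, a(6)=-3244, a(7)=-10734, a(8)=-35882, a(9)=-119382, a(10)=-397708, a(11)=-1324242, a(12)=-4409996, a(13)=-14685348, a(14)=-48903310, a(15)=-162850638, a(16)=-542302490, a(17)=-1805898816, a(18)=-6013749514; answer -6013749514
Stage 3: Y2 = -6013749514; c = -24; cross terms: (-24*1 - 26*-4)=80, (26*2 - 33*1)=19, (33*32 - 27*2)=1002, (27*14 - -29*32)=1306, (-29*-4 - -24*14)=452; twice the area = |2859| = 2859; area = 2859/2; answer 2859/2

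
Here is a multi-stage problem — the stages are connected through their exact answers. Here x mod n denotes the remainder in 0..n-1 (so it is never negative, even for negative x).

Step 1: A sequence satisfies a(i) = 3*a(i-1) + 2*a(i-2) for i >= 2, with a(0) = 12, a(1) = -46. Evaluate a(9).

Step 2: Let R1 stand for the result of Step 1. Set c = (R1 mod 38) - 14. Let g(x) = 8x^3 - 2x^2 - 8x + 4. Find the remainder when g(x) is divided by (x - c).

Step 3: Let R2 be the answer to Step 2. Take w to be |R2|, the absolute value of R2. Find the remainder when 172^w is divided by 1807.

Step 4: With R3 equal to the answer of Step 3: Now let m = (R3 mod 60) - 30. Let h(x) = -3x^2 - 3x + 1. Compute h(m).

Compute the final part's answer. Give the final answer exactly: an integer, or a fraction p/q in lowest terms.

Step 1: a(2) = 3*(-46) + 2*(12) = -114; iterating: a(2)=-114, a(3)=-434, a(4)=-1530, a(5)=-5458, a(6)=-19434, a(7)=-69218, a(8)=-246522, a(9)=-878002; answer -878002
Step 2: R1 = -878002; c = 12; remainder = value at the root: 8*(12)^3 - 2*(12)^2 - 8*(12)^1 + 4 = (13824) + (-288) + (-96) + (4) = 13444; answer 13444
Step 3: R2 = 13444; w = 13444; squarings mod 1807: 172^1=172, 172^2=672, 172^4=1641, 172^8=451, 172^16=1017, 172^32=685, 172^64=1212, 172^128=1660, 172^256=1732, 172^512=204, 172^1024=55, 172^2048=1218, 172^4096=1784, 172^8192=529; 172^13444 = 172^4 * 172^128 * 172^1024 * 172^4096 * 172^8192 = 55 (mod 1807); answer 55
Step 4: R3 = 55; m = 25; -3*(25)^2 - 3*(25)^1 + 1 = (-1875) + (-75) + (1) = -1949; answer -1949

-1949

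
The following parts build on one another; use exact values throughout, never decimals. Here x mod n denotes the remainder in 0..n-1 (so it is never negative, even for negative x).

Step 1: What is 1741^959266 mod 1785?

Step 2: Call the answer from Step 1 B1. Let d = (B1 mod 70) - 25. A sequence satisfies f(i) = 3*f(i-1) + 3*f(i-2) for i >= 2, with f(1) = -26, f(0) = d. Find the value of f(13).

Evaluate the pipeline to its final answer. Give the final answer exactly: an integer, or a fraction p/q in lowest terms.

Step 1: squarings mod 1785: 1741^1=1741, 1741^2=151, 1741^4=1381, 1741^8=781, 1741^16=1276, 1741^32=256, 1741^64=1276, 1741^128=256, 1741^256=1276, 1741^512=256, 1741^1024=1276, 1741^2048=256, 1741^4096=1276, 1741^8192=256, 1741^16384=1276, 1741^32768=256, 1741^65536=1276, 1741^131072=256, 1741^262144=1276, 1741^524288=256; 1741^959266 = 1741^2 * 1741^32 * 1741^256 * 1741^512 * 1741^8192 * 1741^32768 * 1741^131072 * 1741^262144 * 1741^524288 = 1171 (mod 1785); answer 1171
Step 2: B1 = 1171; d = 26; f(2) = 3*(-26) + 3*(26) = 0; iterating: f(2)=0, f(3)=-78, f(4)=-234, f(5)=-936, f(6)=-3510, f(7)=-13338, f(8)=-50544, f(9)=-191646, f(10)=-726570, f(11)=-2754648, f(12)=-10443654, f(13)=-39594906; answer -39594906

-39594906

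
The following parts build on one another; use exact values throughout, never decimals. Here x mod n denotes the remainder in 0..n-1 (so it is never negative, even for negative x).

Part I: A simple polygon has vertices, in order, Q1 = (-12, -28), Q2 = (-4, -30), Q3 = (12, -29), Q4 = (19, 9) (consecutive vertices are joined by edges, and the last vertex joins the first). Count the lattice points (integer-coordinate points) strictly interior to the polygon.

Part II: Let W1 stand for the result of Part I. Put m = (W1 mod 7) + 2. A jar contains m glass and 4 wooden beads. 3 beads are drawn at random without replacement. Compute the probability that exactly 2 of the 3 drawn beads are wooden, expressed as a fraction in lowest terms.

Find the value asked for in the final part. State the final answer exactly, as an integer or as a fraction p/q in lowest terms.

3/7

Part I: cross terms: (-12*-30 - -4*-28)=248, (-4*-29 - 12*-30)=476, (12*9 - 19*-29)=659, (19*-28 - -12*9)=-424; twice the area = |959| = 959; area = 959/2; boundary points = 2 + 1 + 1 + 1 = 5; strictly interior points = area - boundary/2 + 1 = 478; answer 478
Part II: W1 = 478; m = 4; total draws C(8,3) = 56; favorable C(4,2)*C(4,1) = 24; P = 3/7; answer 3/7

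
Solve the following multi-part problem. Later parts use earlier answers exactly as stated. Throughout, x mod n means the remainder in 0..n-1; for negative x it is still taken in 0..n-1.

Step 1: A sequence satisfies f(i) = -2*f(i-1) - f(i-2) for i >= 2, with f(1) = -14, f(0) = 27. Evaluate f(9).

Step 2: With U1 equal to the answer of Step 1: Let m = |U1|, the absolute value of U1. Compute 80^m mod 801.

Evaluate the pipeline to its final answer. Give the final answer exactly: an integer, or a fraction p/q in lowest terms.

793

Step 1: f(2) = -2*(-14) - 1*(27) = 1; iterating: f(2)=1, f(3)=12, f(4)=-25, f(5)=38, f(6)=-51, f(7)=64, f(8)=-77, f(9)=90; answer 90
Step 2: U1 = 90; m = 90; squarings mod 801: 80^1=80, 80^2=793, 80^4=64, 80^8=91, 80^16=271, 80^32=550, 80^64=523; 80^90 = 80^2 * 80^8 * 80^16 * 80^64 = 793 (mod 801); answer 793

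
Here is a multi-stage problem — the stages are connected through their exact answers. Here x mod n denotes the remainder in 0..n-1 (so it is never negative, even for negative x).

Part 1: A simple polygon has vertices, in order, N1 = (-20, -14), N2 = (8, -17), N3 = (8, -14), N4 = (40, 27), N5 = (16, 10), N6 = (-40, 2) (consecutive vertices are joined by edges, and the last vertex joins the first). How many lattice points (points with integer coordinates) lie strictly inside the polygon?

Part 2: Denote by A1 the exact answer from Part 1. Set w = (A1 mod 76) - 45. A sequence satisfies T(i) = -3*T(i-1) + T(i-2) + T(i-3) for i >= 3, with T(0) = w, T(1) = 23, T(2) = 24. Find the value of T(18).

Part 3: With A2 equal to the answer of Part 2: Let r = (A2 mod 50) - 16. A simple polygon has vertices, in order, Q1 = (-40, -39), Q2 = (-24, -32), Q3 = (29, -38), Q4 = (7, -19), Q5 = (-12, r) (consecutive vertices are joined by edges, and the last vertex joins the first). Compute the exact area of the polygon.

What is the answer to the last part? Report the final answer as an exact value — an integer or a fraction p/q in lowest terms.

1951/2

Part 1: cross terms: (-20*-17 - 8*-14)=452, (8*-14 - 8*-17)=24, (8*27 - 40*-14)=776, (40*10 - 16*27)=-32, (16*2 - -40*10)=432, (-40*-14 - -20*2)=600; twice the area = |2252| = 2252; area = 1126; boundary points = 1 + 3 + 1 + 1 + 8 + 4 = 18; strictly interior points = area - boundary/2 + 1 = 1118; answer 1118
Part 2: A1 = 1118; w = 9; T(3) = -3*(24) + 1*(23) + 1*(9) = -40; iterating: T(3)=-40, T(4)=167, T(5)=-517, T(6)=1678, T(7)=-5384, T(8)=17313, T(9)=-55645, T(10)=178864, T(11)=-574924, T(12)=1847991, T(13)=-5940033, T(14)=19093166, T(15)=-61371540, T(16)=197267753, T(17)=-634081633, T(18)=2038141112; answer 2038141112
Part 3: A2 = 2038141112; r = -4; cross terms: (-40*-32 - -24*-39)=344, (-24*-38 - 29*-32)=1840, (29*-19 - 7*-38)=-285, (7*-4 - -12*-19)=-256, (-12*-39 - -40*-4)=308; twice the area = |1951| = 1951; area = 1951/2; answer 1951/2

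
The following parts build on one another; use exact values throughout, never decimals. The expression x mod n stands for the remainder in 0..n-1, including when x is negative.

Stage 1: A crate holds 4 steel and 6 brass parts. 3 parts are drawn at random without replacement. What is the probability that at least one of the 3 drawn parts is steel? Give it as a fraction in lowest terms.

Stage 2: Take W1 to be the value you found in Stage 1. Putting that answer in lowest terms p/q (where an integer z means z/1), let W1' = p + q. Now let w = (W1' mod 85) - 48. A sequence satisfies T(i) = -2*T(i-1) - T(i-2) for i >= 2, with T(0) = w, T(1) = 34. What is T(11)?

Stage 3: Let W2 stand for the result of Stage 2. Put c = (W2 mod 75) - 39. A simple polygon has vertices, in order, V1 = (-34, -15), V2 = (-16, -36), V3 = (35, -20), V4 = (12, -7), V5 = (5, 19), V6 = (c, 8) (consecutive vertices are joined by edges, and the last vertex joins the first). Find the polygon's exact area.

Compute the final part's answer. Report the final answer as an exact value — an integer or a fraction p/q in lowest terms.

Stage 1: total draws C(10,3) = 120; complement C(6,3) = 20; favorable 120 - 20 = 100; P = 5/6; answer 5/6
Stage 2: W1 = 5/6; threaded value p + q = 11; w = -37; T(2) = -2*(34) - 1*(-37) = -31; iterating: T(2)=-31, T(3)=28, T(4)=-25, T(5)=22, T(6)=-19, T(7)=16, T(8)=-13, T(9)=10, T(10)=-7, T(11)=4; answer 4
Stage 3: W2 = 4; c = -35; cross terms: (-34*-36 - -16*-15)=984, (-16*-20 - 35*-36)=1580, (35*-7 - 12*-20)=-5, (12*19 - 5*-7)=263, (5*8 - -35*19)=705, (-35*-15 - -34*8)=797; twice the area = |4324| = 4324; area = 2162; answer 2162

2162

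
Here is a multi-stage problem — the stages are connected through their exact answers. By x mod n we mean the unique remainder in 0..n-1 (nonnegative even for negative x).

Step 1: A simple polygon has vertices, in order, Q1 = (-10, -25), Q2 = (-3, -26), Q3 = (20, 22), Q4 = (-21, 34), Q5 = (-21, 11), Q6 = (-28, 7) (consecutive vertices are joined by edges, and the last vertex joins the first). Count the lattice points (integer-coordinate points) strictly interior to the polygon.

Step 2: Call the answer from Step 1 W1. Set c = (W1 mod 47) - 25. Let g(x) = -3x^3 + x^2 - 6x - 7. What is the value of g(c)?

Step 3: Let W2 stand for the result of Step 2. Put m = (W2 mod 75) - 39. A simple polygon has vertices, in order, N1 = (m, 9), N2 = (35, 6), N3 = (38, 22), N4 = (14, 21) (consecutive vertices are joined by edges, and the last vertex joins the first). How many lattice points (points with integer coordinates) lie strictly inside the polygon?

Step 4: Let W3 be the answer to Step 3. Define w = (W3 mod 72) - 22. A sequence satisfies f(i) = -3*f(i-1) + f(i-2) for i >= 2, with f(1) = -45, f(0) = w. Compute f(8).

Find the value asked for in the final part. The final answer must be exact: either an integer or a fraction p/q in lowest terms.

227842

Step 1: cross terms: (-10*-26 - -3*-25)=185, (-3*22 - 20*-26)=454, (20*34 - -21*22)=1142, (-21*11 - -21*34)=483, (-21*7 - -28*11)=161, (-28*-25 - -10*7)=770; twice the area = |3195| = 3195; area = 3195/2; boundary points = 1 + 1 + 1 + 23 + 1 + 2 = 29; strictly interior points = area - boundary/2 + 1 = 1584; answer 1584
Step 2: W1 = 1584; c = 8; -3*(8)^3 + 1*(8)^2 - 6*(8)^1 - 7 = (-1536) + (64) + (-48) + (-7) = -1527; answer -1527
Step 3: W2 = -1527; m = 9; cross terms: (9*6 - 35*9)=-261, (35*22 - 38*6)=542, (38*21 - 14*22)=490, (14*9 - 9*21)=-63; twice the area = |708| = 708; area = 354; boundary points = 1 + 1 + 1 + 1 = 4; strictly interior points = area - boundary/2 + 1 = 353; answer 353
Step 4: W3 = 353; w = 43; f(2) = -3*(-45) + 1*(43) = 178; iterating: f(2)=178, f(3)=-579, f(4)=1915, f(5)=-6324, f(6)=20887, f(7)=-68985, f(8)=227842; answer 227842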